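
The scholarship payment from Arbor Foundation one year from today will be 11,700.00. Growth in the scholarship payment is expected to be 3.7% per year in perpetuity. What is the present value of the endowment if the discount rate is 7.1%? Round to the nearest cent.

Growing perpetuity: P = D₁ / (r − g) = 11,700.0000 / (0.071 − 0.037) = 344,117.65

344117.65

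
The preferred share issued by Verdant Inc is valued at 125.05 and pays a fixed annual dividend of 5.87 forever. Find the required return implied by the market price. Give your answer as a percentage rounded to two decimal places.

4.69%

P = C/r ⇒ r = C/P = 5.87/125.05 = 0.046941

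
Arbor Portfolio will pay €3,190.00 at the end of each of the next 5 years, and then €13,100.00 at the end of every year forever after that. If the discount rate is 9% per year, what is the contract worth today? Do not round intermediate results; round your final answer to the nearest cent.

PV of 5-year annuity: €3,190.00 × [1 − (1+0.09)^−5] / 0.09 = 12407.98753
Perpetuity value at year 5: €13,100.00 / 0.09 = 145555.55556
PV of perpetuity: 145555.55556 / (1+0.09)^5 = 94601.12401
Total PV = 12407.98753 + 94601.12401 = 107009.11154

€107009.11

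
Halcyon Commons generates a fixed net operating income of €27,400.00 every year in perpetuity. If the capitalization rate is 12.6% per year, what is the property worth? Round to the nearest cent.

Level perpetuity: PV = C / r = €27,400.00 / 0.126 = €217,460.32

€217460.32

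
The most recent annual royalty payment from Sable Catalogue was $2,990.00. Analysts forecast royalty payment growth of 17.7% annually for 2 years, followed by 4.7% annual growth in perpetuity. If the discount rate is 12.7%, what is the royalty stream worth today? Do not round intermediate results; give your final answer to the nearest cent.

$49064.69

D_1 = 3519.23000
D_2 = 4142.13371
Terminal value at year 2: TV = D_2×(1+g_2)/(r−g_2) = 4336.81399/0.08 = 54210.17493
P_0 = D_1/(1+r)^1 + D_2/(1+r)^2 + TV/(1+r)^2
    = 3122.65306 + 3261.19135 + 42680.84181 = 49064.68622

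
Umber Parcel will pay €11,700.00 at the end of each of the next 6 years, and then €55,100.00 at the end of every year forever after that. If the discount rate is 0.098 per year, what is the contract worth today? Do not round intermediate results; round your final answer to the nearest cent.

€372113.57

PV of 6-year annuity: €11,700.00 × [1 − (1+0.098)^−6] / 0.098 = 51256.60105
Perpetuity value at year 6: €55,100.00 / 0.098 = 562244.89796
PV of perpetuity: 562244.89796 / (1+0.098)^6 = 320856.97335
Total PV = 51256.60105 + 320856.97335 = 372113.57440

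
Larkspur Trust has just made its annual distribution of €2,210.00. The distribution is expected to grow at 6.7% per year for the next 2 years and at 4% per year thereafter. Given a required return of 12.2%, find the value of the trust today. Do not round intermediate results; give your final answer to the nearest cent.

€29448.96

D_1 = 2358.07000
D_2 = 2516.06069
Terminal value at year 2: TV = D_2×(1+g_2)/(r−g_2) = 2616.70312/0.082 = 31911.01363
P_0 = D_1/(1+r)^1 + D_2/(1+r)^2 + TV/(1+r)^2
    = 2101.66667 + 1998.64379 + 25348.65296 = 29448.96341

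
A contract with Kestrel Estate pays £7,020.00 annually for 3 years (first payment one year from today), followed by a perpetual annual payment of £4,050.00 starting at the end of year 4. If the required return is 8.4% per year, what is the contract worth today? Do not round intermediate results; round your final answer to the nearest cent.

PV of 3-year annuity: £7,020.00 × [1 − (1+0.084)^−3] / 0.084 = 17961.43738
Perpetuity value at year 3: £4,050.00 / 0.084 = 48214.28571
PV of perpetuity: 48214.28571 / (1+0.084)^3 = 37851.91800
Total PV = 17961.43738 + 37851.91800 = 55813.35537

£55813.36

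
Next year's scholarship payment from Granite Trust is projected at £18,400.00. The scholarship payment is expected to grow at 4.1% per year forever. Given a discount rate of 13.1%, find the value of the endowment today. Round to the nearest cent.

£204444.44

Growing perpetuity: P = D₁ / (r − g) = £18,400.0000 / (0.131 − 0.041) = £204,444.44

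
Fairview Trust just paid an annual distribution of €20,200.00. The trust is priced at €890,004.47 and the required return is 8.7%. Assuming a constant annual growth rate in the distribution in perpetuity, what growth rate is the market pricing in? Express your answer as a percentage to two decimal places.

6.29%

P = D₀(1+g)/(r−g) ⇒ P(r−g) = D₀(1+g) ⇒ g(P+D₀) = P·r − D₀
g = (P·r − D₀)/(P + D₀) = (€890,004.47×0.087 − €20,200.00) / (€890,004.47 + €20,200.00) = 0.062876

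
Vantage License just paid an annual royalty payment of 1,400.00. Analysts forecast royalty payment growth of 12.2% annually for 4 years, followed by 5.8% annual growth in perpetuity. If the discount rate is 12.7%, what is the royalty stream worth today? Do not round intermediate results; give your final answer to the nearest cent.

D_1 = 1570.80000
D_2 = 1762.43760
D_3 = 1977.45499
D_4 = 2218.70450
Terminal value at year 4: TV = D_4×(1+g_2)/(r−g_2) = 2347.38936/0.069 = 34020.13560
P_0 = D_1/(1+r)^1 + D_2/(1+r)^2 + D_3/(1+r)^3 + D_4/(1+r)^4 + TV/(1+r)^4
    = 1393.78882 + 1387.60520 + 1381.44901 + 1375.32013 + 21088.24197 = 26626.40512

26626.41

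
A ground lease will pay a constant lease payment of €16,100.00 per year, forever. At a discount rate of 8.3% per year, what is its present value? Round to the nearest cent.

Level perpetuity: PV = C / r = €16,100.00 / 0.083 = €193,975.90

€193975.90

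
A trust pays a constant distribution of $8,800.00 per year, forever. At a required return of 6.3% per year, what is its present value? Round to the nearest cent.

$139682.54

Level perpetuity: PV = C / r = $8,800.00 / 0.063 = $139,682.54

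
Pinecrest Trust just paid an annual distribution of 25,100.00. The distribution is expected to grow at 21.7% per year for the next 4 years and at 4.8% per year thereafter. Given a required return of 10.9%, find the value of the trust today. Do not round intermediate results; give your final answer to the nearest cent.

752718.38

D_1 = 30546.70000
D_2 = 37175.33390
D_3 = 45242.38136
D_4 = 55059.97811
Terminal value at year 4: TV = D_4×(1+g_2)/(r−g_2) = 57702.85706/0.061 = 945948.47639
P_0 = D_1/(1+r)^1 + D_2/(1+r)^2 + D_3/(1+r)^3 + D_4/(1+r)^4 + TV/(1+r)^4
    = 27544.36429 + 30226.77308 + 33170.40833 + 36400.70959 + 625376.12542 = 752718.38071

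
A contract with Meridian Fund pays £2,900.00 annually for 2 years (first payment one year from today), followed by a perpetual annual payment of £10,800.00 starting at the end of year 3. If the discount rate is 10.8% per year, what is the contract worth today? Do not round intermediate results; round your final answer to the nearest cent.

PV of 2-year annuity: £2,900.00 × [1 − (1+0.108)^−2] / 0.108 = 4979.53838
Perpetuity value at year 2: £10,800.00 / 0.108 = 100000.00000
PV of perpetuity: 100000.00000 / (1+0.108)^2 = 81455.51226
Total PV = 4979.53838 + 81455.51226 = 86435.05063

£86435.05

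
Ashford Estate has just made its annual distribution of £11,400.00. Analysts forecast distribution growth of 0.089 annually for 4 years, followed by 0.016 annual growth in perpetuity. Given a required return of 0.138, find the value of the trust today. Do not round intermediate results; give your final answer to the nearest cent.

D_1 = 12414.60000
D_2 = 13519.49940
D_3 = 14722.73485
D_4 = 16033.05825
Terminal value at year 4: TV = D_4×(1+g_2)/(r−g_2) = 16289.58718/0.122 = 133521.20639
P_0 = D_1/(1+r)^1 + D_2/(1+r)^2 + D_3/(1+r)^3 + D_4/(1+r)^4 + TV/(1+r)^4
    = 10909.13884 + 10439.41318 + 9989.91296 + 9559.76733 + 79612.48854 = 120510.72085

£120510.72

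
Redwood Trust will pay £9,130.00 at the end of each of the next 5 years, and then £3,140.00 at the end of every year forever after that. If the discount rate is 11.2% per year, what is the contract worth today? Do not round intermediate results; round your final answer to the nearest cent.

PV of 5-year annuity: £9,130.00 × [1 − (1+0.112)^−5] / 0.112 = 33574.45836
Perpetuity value at year 5: £3,140.00 / 0.112 = 28035.71429
PV of perpetuity: 28035.71429 / (1+0.112)^5 = 16488.74832
Total PV = 33574.45836 + 16488.74832 = 50063.20668

£50063.21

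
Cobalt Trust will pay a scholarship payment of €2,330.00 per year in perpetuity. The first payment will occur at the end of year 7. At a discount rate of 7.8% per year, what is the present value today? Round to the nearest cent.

€19034.82

Value at end of year 6: C / r = €2,330.00 / 0.078 = €29,871.7949
Discount to today: PV = €29,871.7949 / (1 + 0.078)^6 = €29,871.7949 / 1.569324 = €19,034.82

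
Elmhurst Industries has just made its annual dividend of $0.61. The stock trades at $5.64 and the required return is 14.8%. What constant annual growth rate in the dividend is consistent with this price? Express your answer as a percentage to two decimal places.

P = D₀(1+g)/(r−g) ⇒ P(r−g) = D₀(1+g) ⇒ g(P+D₀) = P·r − D₀
g = (P·r − D₀)/(P + D₀) = ($5.64×0.148 − $0.61) / ($5.64 + $0.61) = 0.035955

3.60%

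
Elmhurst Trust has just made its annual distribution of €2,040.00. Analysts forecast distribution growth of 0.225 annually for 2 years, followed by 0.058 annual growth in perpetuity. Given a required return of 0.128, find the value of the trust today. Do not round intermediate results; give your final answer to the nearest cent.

D_1 = 2499.00000
D_2 = 3061.27500
Terminal value at year 2: TV = D_2×(1+g_2)/(r−g_2) = 3238.82895/0.07 = 46268.98500
P_0 = D_1/(1+r)^1 + D_2/(1+r)^2 + TV/(1+r)^2
    = 2215.42553 + 2405.93642 + 36364.01039 = 40985.37234

€40985.37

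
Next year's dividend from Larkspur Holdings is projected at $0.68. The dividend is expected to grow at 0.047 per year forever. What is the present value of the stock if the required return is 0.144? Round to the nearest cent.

$7.01

Growing perpetuity: P = D₁ / (r − g) = $0.6800 / (0.144 − 0.047) = $7.01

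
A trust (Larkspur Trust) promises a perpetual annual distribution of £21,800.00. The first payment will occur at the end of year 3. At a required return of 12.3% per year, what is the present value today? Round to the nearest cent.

£140537.39

Value at end of year 2: C / r = £21,800.00 / 0.123 = £177,235.7724
Discount to today: PV = £177,235.7724 / (1 + 0.123)^2 = £177,235.7724 / 1.261129 = £140,537.39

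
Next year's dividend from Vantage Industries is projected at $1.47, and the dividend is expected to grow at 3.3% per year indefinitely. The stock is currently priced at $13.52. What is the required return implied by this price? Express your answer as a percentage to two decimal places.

P = D₁/(r − g) ⇒ r = D₁/P + g = $1.4700/$13.52 + 0.033 = 0.108728 + 0.033 = 0.141728

14.17%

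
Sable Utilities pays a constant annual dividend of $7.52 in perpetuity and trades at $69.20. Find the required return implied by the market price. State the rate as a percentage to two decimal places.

P = C/r ⇒ r = C/P = $7.52/$69.20 = 0.108671

10.87%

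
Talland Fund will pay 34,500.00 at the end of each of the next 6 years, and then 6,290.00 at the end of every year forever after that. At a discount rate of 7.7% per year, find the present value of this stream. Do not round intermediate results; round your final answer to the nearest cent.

PV of 6-year annuity: 34,500.00 × [1 − (1+0.077)^−6] / 0.077 = 160951.31500
Perpetuity value at year 6: 6,290.00 / 0.077 = 81688.31169
PV of perpetuity: 81688.31169 / (1+0.077)^6 = 52343.85455
Total PV = 160951.31500 + 52343.85455 = 213295.16955

213295.17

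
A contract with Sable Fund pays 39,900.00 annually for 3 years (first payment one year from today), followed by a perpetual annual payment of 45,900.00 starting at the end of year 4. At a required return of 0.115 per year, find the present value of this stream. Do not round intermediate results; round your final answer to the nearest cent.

PV of 3-year annuity: 39,900.00 × [1 − (1+0.115)^−3] / 0.115 = 96662.51351
Perpetuity value at year 3: 45,900.00 / 0.115 = 399130.43478
PV of perpetuity: 399130.43478 / (1+0.115)^3 = 287932.20495
Total PV = 96662.51351 + 287932.20495 = 384594.71846

384594.72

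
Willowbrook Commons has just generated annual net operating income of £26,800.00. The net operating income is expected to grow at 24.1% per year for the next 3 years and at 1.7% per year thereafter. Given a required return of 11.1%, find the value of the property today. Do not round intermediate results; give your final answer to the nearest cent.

D_1 = 33258.80000
D_2 = 41274.17080
D_3 = 51221.24596
Terminal value at year 3: TV = D_3×(1+g_2)/(r−g_2) = 52092.00714/0.094 = 554170.28877
P_0 = D_1/(1+r)^1 + D_2/(1+r)^2 + D_3/(1+r)^3 + TV/(1+r)^3
    = 29935.91359 + 33438.76577 + 37351.49263 + 404111.36180 = 504837.53379

£504837.53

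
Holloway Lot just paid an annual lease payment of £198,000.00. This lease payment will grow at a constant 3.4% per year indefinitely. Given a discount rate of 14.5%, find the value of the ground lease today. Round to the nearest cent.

£1844432.43

D₁ = D₀ × (1 + g) = £198,000.00 × 1.034 = £204,732.0000
Growing perpetuity: P = D₁ / (r − g) = £204,732.0000 / (0.145 − 0.034) = £1,844,432.43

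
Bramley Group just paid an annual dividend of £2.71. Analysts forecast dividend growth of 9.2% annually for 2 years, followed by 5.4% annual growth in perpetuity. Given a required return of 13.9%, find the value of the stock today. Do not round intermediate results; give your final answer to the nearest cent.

D_1 = 2.95932
D_2 = 3.23158
Terminal value at year 2: TV = D_2×(1+g_2)/(r−g_2) = 3.40608/0.085 = 40.07156
P_0 = D_1/(1+r)^1 + D_2/(1+r)^2 + TV/(1+r)^2
    = 2.59817 + 2.49096 + 30.88793 = 35.97707

£35.98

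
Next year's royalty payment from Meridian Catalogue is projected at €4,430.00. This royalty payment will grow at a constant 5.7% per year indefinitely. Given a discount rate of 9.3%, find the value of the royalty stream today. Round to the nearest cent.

€123055.56

Growing perpetuity: P = D₁ / (r − g) = €4,430.0000 / (0.093 − 0.057) = €123,055.56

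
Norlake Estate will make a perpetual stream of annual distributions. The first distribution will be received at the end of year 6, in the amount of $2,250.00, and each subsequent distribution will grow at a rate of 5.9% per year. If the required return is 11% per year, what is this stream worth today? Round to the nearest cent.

Value at end of year 5: C₁ / (r − g) = $2,250.00 / (0.11 − 0.059) = $44,117.6471
Discount to today: PV = $44,117.6471 / (1 + 0.11)^5 = $44,117.6471 / 1.685058 = $26,181.68

$26181.68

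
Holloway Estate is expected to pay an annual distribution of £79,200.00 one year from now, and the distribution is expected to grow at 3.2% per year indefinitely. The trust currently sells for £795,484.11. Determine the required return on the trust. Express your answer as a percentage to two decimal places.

13.16%

P = D₁/(r − g) ⇒ r = D₁/P + g = £79,200.0000/£795,484.11 + 0.032 = 0.099562 + 0.032 = 0.131562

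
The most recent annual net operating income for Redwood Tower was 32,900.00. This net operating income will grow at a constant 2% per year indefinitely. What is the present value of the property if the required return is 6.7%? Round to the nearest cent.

714000.00

D₁ = D₀ × (1 + g) = 32,900.00 × 1.02 = 33,558.0000
Growing perpetuity: P = D₁ / (r − g) = 33,558.0000 / (0.067 − 0.02) = 714,000.00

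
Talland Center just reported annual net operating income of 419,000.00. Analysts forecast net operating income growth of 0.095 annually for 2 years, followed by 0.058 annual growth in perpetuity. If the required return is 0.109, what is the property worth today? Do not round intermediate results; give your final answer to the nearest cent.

9296319.42

D_1 = 458805.00000
D_2 = 502391.47500
Terminal value at year 2: TV = D_2×(1+g_2)/(r−g_2) = 531530.18055/0.051 = 10422160.40294
P_0 = D_1/(1+r)^1 + D_2/(1+r)^2 + TV/(1+r)^2
    = 413710.55005 + 408487.87403 + 8474120.99458 = 9296319.41866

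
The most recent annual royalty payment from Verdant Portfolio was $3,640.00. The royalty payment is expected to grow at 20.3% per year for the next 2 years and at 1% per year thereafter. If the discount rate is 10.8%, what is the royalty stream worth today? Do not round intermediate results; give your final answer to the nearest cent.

$52466.06

D_1 = 4378.92000
D_2 = 5267.84076
Terminal value at year 2: TV = D_2×(1+g_2)/(r−g_2) = 5320.51917/0.098 = 54291.01191
P_0 = D_1/(1+r)^1 + D_2/(1+r)^2 + TV/(1+r)^2
    = 3952.09386 + 4290.94668 + 44223.02186 = 52466.06240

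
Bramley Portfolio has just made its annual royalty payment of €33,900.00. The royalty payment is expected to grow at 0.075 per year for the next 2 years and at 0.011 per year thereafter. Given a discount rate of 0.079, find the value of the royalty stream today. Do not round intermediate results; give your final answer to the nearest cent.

€567706.72

D_1 = 36442.50000
D_2 = 39175.68750
Terminal value at year 2: TV = D_2×(1+g_2)/(r−g_2) = 39606.62006/0.068 = 582450.29504
P_0 = D_1/(1+r)^1 + D_2/(1+r)^2 + TV/(1+r)^2
    = 33774.32808 + 33649.12205 + 500283.27042 = 567706.72055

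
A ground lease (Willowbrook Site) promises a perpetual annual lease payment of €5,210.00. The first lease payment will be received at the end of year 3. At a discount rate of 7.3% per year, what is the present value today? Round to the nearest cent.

Value at end of year 2: C / r = €5,210.00 / 0.073 = €71,369.8630
Discount to today: PV = €71,369.8630 / (1 + 0.073)^2 = €71,369.8630 / 1.151329 = €61,989.11

€61989.11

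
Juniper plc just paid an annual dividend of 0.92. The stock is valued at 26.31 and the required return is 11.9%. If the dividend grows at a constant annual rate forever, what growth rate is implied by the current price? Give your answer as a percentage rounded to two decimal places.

8.12%

P = D₀(1+g)/(r−g) ⇒ P(r−g) = D₀(1+g) ⇒ g(P+D₀) = P·r − D₀
g = (P·r − D₀)/(P + D₀) = (26.31×0.119 − 0.92) / (26.31 + 0.92) = 0.081193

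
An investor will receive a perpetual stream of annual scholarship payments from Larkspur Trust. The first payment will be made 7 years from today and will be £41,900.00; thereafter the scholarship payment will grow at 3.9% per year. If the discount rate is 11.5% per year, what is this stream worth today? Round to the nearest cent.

Value at end of year 6: C₁ / (r − g) = £41,900.00 / (0.115 − 0.039) = £551,315.7895
Discount to today: PV = £551,315.7895 / (1 + 0.115)^6 = £551,315.7895 / 1.921539 = £286,913.66

£286913.66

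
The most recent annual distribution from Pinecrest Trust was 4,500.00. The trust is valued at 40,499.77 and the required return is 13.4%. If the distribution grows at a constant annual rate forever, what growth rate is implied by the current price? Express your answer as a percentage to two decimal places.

P = D₀(1+g)/(r−g) ⇒ P(r−g) = D₀(1+g) ⇒ g(P+D₀) = P·r − D₀
g = (P·r − D₀)/(P + D₀) = (40,499.77×0.134 − 4,500.00) / (40,499.77 + 4,500.00) = 0.020599

2.06%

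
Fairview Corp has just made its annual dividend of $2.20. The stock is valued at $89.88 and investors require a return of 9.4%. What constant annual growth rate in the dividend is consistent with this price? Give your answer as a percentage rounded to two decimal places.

6.79%

P = D₀(1+g)/(r−g) ⇒ P(r−g) = D₀(1+g) ⇒ g(P+D₀) = P·r − D₀
g = (P·r − D₀)/(P + D₀) = ($89.88×0.094 − $2.20) / ($89.88 + $2.20) = 0.067862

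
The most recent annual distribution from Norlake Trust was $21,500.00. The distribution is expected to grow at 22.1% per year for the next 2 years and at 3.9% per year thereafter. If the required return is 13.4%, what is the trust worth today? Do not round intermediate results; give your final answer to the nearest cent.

$320681.09

D_1 = 26251.50000
D_2 = 32053.08150
Terminal value at year 2: TV = D_2×(1+g_2)/(r−g_2) = 33303.15168/0.095 = 350559.49135
P_0 = D_1/(1+r)^1 + D_2/(1+r)^2 + TV/(1+r)^2
    = 23149.47090 + 24925.48851 + 272606.13221 = 320681.09162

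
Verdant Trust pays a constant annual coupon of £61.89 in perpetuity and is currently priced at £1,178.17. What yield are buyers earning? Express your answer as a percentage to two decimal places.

5.25%

P = C/r ⇒ r = C/P = £61.89/£1,178.17 = 0.052531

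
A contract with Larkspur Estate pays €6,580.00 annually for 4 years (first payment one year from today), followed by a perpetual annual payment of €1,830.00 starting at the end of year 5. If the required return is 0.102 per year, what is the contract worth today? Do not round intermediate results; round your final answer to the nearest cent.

€32933.08

PV of 4-year annuity: €6,580.00 × [1 − (1+0.102)^−4] / 0.102 = 20767.73266
Perpetuity value at year 4: €1,830.00 / 0.102 = 17941.17647
PV of perpetuity: 17941.17647 / (1+0.102)^4 = 12165.34809
Total PV = 20767.73266 + 12165.34809 = 32933.08075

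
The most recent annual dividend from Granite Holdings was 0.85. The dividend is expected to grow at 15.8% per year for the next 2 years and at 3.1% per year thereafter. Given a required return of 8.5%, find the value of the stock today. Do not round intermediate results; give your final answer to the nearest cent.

D_1 = 0.98430
D_2 = 1.13982
Terminal value at year 2: TV = D_2×(1+g_2)/(r−g_2) = 1.17515/0.054 = 21.76211
P_0 = D_1/(1+r)^1 + D_2/(1+r)^2 + TV/(1+r)^2
    = 0.90719 + 0.96823 + 18.48594 = 20.36135

20.36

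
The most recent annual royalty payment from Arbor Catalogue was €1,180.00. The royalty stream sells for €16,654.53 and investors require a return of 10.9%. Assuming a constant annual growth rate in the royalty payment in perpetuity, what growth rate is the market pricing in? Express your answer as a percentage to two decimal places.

P = D₀(1+g)/(r−g) ⇒ P(r−g) = D₀(1+g) ⇒ g(P+D₀) = P·r − D₀
g = (P·r − D₀)/(P + D₀) = (€16,654.53×0.109 − €1,180.00) / (€16,654.53 + €1,180.00) = 0.035624

3.56%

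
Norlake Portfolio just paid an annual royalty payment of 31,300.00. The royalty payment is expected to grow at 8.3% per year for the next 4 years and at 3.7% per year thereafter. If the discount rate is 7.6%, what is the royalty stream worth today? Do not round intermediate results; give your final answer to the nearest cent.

981378.06

D_1 = 33897.90000
D_2 = 36711.42570
D_3 = 39758.47403
D_4 = 43058.42738
Terminal value at year 4: TV = D_4×(1+g_2)/(r−g_2) = 44651.58919/0.039 = 1144912.54335
P_0 = D_1/(1+r)^1 + D_2/(1+r)^2 + D_3/(1+r)^3 + D_4/(1+r)^4 + TV/(1+r)^4
    = 31503.62454 + 31708.57377 + 31914.85631 + 32122.48084 + 854128.52896 = 981378.06441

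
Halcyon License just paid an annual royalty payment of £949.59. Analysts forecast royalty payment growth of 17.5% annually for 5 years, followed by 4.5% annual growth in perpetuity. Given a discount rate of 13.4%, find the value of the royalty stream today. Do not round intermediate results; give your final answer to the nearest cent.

D_1 = 1115.76825
D_2 = 1311.02769
D_3 = 1540.45754
D_4 = 1810.03761
D_5 = 2126.79419
Terminal value at year 5: TV = D_5×(1+g_2)/(r−g_2) = 2222.49993/0.089 = 24971.90933
P_0 = D_1/(1+r)^1 + D_2/(1+r)^2 + D_3/(1+r)^3 + D_4/(1+r)^4 + D_5/(1+r)^5 + TV/(1+r)^5
    = 983.92262 + 1019.49654 + 1056.35665 + 1094.54943 + 1134.12309 + 13316.38910 = 18604.83743

£18604.84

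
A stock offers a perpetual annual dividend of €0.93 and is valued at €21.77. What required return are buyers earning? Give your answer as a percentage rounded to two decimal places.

P = C/r ⇒ r = C/P = €0.93/€21.77 = 0.042719

4.27%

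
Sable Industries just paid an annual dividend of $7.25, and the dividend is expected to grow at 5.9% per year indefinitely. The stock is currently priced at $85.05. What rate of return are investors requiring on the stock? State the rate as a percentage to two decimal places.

D₁ = $7.25 × 1.059 = $7.6778
P = D₁/(r − g) ⇒ r = D₁/P + g = $7.6778/$85.05 + 0.059 = 0.090273 + 0.059 = 0.149273

14.93%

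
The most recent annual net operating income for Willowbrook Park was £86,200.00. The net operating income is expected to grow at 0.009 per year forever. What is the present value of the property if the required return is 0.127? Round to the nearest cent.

£737083.05

D₁ = D₀ × (1 + g) = £86,200.00 × 1.009 = £86,975.8000
Growing perpetuity: P = D₁ / (r − g) = £86,975.8000 / (0.127 − 0.009) = £737,083.05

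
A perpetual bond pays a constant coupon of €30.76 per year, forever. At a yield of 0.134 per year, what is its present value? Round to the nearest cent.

€229.55

Level perpetuity: PV = C / r = €30.76 / 0.134 = €229.55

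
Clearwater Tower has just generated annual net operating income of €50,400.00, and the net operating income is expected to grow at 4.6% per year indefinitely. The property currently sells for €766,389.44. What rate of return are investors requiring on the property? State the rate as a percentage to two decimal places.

11.48%

D₁ = €50,400.00 × 1.046 = €52,718.4000
P = D₁/(r − g) ⇒ r = D₁/P + g = €52,718.4000/€766,389.44 + 0.046 = 0.068788 + 0.046 = 0.114788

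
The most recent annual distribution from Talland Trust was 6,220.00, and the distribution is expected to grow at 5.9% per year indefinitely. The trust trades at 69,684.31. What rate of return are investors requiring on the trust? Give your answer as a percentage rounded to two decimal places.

15.35%

D₁ = 6,220.00 × 1.059 = 6,586.9800
P = D₁/(r − g) ⇒ r = D₁/P + g = 6,586.9800/69,684.31 + 0.059 = 0.094526 + 0.059 = 0.153526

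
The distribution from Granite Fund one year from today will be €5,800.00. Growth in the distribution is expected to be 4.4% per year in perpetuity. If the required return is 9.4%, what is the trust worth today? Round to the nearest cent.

€116000.00

Growing perpetuity: P = D₁ / (r − g) = €5,800.0000 / (0.094 − 0.044) = €116,000.00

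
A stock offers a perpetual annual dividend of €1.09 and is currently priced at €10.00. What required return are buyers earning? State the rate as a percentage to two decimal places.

10.90%

P = C/r ⇒ r = C/P = €1.09/€10.00 = 0.109000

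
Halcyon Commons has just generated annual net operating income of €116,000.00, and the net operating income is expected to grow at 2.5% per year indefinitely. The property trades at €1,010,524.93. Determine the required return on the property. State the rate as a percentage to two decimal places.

14.27%

D₁ = €116,000.00 × 1.025 = €118,900.0000
P = D₁/(r − g) ⇒ r = D₁/P + g = €118,900.0000/€1,010,524.93 + 0.025 = 0.117662 + 0.025 = 0.142662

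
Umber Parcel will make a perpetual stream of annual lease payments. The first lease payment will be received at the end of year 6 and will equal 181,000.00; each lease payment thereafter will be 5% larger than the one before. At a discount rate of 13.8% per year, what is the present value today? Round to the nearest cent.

Value at end of year 5: C₁ / (r − g) = 181,000.00 / (0.138 − 0.05) = 2,056,818.1818
Discount to today: PV = 2,056,818.1818 / (1 + 0.138)^5 = 2,056,818.1818 / 1.908584 = 1,077,667.02

1077667.02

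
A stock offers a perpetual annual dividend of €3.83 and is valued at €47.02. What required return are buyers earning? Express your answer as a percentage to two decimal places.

P = C/r ⇒ r = C/P = €3.83/€47.02 = 0.081455

8.15%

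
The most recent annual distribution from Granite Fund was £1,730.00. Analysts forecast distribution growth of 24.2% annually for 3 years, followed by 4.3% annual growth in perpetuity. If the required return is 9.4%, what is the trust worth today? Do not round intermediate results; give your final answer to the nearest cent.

D_1 = 2148.66000
D_2 = 2668.63572
D_3 = 3314.44556
Terminal value at year 3: TV = D_3×(1+g_2)/(r−g_2) = 3456.96672/0.051 = 67783.66125
P_0 = D_1/(1+r)^1 + D_2/(1+r)^2 + D_3/(1+r)^3 + TV/(1+r)^3
    = 1964.04022 + 2229.74219 + 2531.38921 + 51769.39111 = 58494.56272

£58494.56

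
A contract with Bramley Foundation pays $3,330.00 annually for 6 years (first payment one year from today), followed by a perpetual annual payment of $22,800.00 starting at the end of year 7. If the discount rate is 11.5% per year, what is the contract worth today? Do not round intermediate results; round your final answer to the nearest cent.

PV of 6-year annuity: $3,330.00 × [1 − (1+0.115)^−6] / 0.115 = 13887.07913
Perpetuity value at year 6: $22,800.00 / 0.115 = 198260.86957
PV of perpetuity: 198260.86957 / (1+0.115)^6 = 103178.16561
Total PV = 13887.07913 + 103178.16561 = 117065.24474

$117065.24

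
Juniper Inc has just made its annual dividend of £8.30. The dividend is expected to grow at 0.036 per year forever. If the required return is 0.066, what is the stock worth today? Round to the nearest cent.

£286.63

D₁ = D₀ × (1 + g) = £8.30 × 1.036 = £8.5988
Growing perpetuity: P = D₁ / (r − g) = £8.5988 / (0.066 − 0.036) = £286.63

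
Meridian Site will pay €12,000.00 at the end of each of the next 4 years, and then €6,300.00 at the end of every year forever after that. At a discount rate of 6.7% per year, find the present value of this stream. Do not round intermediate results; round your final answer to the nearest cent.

PV of 4-year annuity: €12,000.00 × [1 − (1+0.067)^−4] / 0.067 = 40923.33941
Perpetuity value at year 4: €6,300.00 / 0.067 = 94029.85075
PV of perpetuity: 94029.85075 / (1+0.067)^4 = 72545.09755
Total PV = 40923.33941 + 72545.09755 = 113468.43697

€113468.44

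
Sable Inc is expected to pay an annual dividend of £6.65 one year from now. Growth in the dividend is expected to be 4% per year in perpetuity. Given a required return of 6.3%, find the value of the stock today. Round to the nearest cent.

£289.13

Growing perpetuity: P = D₁ / (r − g) = £6.6500 / (0.063 − 0.04) = £289.13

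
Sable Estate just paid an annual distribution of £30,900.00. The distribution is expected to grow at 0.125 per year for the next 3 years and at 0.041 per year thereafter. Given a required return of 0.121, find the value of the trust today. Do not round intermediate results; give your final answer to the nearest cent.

D_1 = 34762.50000
D_2 = 39107.81250
D_3 = 43996.28906
Terminal value at year 3: TV = D_3×(1+g_2)/(r−g_2) = 45800.13691/0.08 = 572501.71143
P_0 = D_1/(1+r)^1 + D_2/(1+r)^2 + D_3/(1+r)^3 + TV/(1+r)^3
    = 31010.25870 + 31120.91082 + 31231.95779 + 406405.85069 = 499768.97800

£499768.98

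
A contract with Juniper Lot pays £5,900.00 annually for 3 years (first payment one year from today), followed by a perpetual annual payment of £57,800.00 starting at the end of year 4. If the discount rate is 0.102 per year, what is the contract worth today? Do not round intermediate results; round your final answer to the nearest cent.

PV of 3-year annuity: £5,900.00 × [1 − (1+0.102)^−3] / 0.102 = 14620.91857
Perpetuity value at year 3: £57,800.00 / 0.102 = 566666.66667
PV of perpetuity: 566666.66667 / (1+0.102)^3 = 423431.22711
Total PV = 14620.91857 + 423431.22711 = 438052.14568

£438052.15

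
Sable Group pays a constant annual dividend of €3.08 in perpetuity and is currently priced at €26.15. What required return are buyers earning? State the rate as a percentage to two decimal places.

P = C/r ⇒ r = C/P = €3.08/€26.15 = 0.117782

11.78%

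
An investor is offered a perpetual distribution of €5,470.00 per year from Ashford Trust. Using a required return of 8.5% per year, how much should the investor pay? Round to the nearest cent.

Level perpetuity: PV = C / r = €5,470.00 / 0.085 = €64,352.94

€64352.94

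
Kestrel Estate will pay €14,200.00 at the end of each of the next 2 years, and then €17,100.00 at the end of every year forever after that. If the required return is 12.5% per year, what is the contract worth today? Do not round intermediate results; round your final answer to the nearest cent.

PV of 2-year annuity: €14,200.00 × [1 − (1+0.125)^−2] / 0.125 = 23841.97531
Perpetuity value at year 2: €17,100.00 / 0.125 = 136800.00000
PV of perpetuity: 136800.00000 / (1+0.125)^2 = 108088.88889
Total PV = 23841.97531 + 108088.88889 = 131930.86420

€131930.86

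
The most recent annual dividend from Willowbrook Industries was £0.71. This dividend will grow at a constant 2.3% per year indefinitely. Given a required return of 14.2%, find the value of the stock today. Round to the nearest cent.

D₁ = D₀ × (1 + g) = £0.71 × 1.023 = £0.7263
Growing perpetuity: P = D₁ / (r − g) = £0.7263 / (0.142 − 0.023) = £6.10

£6.10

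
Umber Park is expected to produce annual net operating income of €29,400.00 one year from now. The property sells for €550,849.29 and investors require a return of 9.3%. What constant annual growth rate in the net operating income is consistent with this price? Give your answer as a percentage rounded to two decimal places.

3.96%

P = D₁/(r−g) ⇒ g = r − D₁/P = 0.093 − €29,400.00/€550,849.29 = 0.039628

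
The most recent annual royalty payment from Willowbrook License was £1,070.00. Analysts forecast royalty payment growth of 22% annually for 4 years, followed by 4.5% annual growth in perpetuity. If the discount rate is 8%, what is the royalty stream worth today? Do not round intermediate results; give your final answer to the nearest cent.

D_1 = 1305.40000
D_2 = 1592.58800
D_3 = 1942.95736
D_4 = 2370.40798
Terminal value at year 4: TV = D_4×(1+g_2)/(r−g_2) = 2477.07634/0.035 = 70773.60966
P_0 = D_1/(1+r)^1 + D_2/(1+r)^2 + D_3/(1+r)^3 + D_4/(1+r)^4 + TV/(1+r)^4
    = 1208.70370 + 1365.38752 + 1542.38220 + 1742.32063 + 52020.71589 = 57879.50994

£57879.51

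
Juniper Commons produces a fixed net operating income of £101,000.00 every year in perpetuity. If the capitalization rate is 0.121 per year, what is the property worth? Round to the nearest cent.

£834710.74

Level perpetuity: PV = C / r = £101,000.00 / 0.121 = £834,710.74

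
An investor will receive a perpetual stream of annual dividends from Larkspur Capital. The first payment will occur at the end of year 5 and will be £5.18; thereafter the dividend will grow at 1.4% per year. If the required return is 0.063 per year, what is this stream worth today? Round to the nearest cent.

£82.79

Value at end of year 4: C₁ / (r − g) = £5.18 / (0.063 − 0.014) = £105.7143
Discount to today: PV = £105.7143 / (1 + 0.063)^4 = £105.7143 / 1.276830 = £82.79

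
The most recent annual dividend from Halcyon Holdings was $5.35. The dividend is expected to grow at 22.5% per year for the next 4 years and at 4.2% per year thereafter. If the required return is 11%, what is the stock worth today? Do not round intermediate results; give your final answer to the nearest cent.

$149.16

D_1 = 6.55375
D_2 = 8.02834
D_3 = 9.83472
D_4 = 12.04753
Terminal value at year 4: TV = D_4×(1+g_2)/(r−g_2) = 12.55353/0.068 = 184.61073
P_0 = D_1/(1+r)^1 + D_2/(1+r)^2 + D_3/(1+r)^3 + D_4/(1+r)^4 + TV/(1+r)^4
    = 5.90428 + 6.51598 + 7.19106 + 7.93608 + 121.60881 = 149.15622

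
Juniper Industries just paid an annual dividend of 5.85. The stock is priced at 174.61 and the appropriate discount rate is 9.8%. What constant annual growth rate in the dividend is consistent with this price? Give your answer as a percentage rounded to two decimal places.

P = D₀(1+g)/(r−g) ⇒ P(r−g) = D₀(1+g) ⇒ g(P+D₀) = P·r − D₀
g = (P·r − D₀)/(P + D₀) = (174.61×0.098 − 5.85) / (174.61 + 5.85) = 0.062406

6.24%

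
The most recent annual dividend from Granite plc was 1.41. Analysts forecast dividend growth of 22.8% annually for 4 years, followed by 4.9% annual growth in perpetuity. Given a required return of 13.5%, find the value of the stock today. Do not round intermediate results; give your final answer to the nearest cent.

30.46

D_1 = 1.73148
D_2 = 2.12626
D_3 = 2.61104
D_4 = 3.20636
Terminal value at year 4: TV = D_4×(1+g_2)/(r−g_2) = 3.36347/0.086 = 39.11016
P_0 = D_1/(1+r)^1 + D_2/(1+r)^2 + D_3/(1+r)^3 + D_4/(1+r)^4 + TV/(1+r)^4
    = 1.52553 + 1.65053 + 1.78577 + 1.93210 + 23.56710 = 30.46104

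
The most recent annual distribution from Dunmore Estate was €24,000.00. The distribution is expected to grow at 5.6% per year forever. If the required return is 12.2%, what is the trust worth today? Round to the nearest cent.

€384000.00

D₁ = D₀ × (1 + g) = €24,000.00 × 1.056 = €25,344.0000
Growing perpetuity: P = D₁ / (r − g) = €25,344.0000 / (0.122 − 0.056) = €384,000.00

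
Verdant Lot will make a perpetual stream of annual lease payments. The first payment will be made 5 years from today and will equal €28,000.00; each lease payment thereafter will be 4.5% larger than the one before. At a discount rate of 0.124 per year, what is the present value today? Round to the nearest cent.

Value at end of year 4: C₁ / (r − g) = €28,000.00 / (0.124 − 0.045) = €354,430.3797
Discount to today: PV = €354,430.3797 / (1 + 0.124)^4 = €354,430.3797 / 1.596119 = €222,057.63

€222057.63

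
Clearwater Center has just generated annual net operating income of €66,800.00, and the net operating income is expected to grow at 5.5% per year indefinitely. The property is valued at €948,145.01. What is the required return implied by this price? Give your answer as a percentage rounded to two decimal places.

D₁ = €66,800.00 × 1.055 = €70,474.0000
P = D₁/(r − g) ⇒ r = D₁/P + g = €70,474.0000/€948,145.01 + 0.055 = 0.074328 + 0.055 = 0.129328

12.93%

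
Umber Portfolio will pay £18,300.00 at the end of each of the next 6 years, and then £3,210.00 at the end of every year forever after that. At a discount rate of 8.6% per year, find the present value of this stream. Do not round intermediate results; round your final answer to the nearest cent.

PV of 6-year annuity: £18,300.00 × [1 − (1+0.086)^−6] / 0.086 = 83080.62969
Perpetuity value at year 6: £3,210.00 / 0.086 = 37325.58140
PV of perpetuity: 37325.58140 / (1+0.086)^6 = 22752.42176
Total PV = 83080.62969 + 22752.42176 = 105833.05145

£105833.05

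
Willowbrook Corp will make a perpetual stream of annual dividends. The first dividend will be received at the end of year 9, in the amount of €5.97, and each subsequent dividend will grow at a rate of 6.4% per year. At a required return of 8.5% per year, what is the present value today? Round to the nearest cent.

€148.02

Value at end of year 8: C₁ / (r − g) = €5.97 / (0.085 − 0.064) = €284.2857
Discount to today: PV = €284.2857 / (1 + 0.085)^8 = €284.2857 / 1.920604 = €148.02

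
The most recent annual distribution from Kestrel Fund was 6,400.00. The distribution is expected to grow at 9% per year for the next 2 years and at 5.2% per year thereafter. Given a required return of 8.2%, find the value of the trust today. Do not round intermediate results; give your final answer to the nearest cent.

D_1 = 6976.00000
D_2 = 7603.84000
Terminal value at year 2: TV = D_2×(1+g_2)/(r−g_2) = 7999.23968/0.03 = 266641.32267
P_0 = D_1/(1+r)^1 + D_2/(1+r)^2 + TV/(1+r)^2
    = 6447.31978 + 6494.98943 + 227757.62918 = 240699.93839

240699.94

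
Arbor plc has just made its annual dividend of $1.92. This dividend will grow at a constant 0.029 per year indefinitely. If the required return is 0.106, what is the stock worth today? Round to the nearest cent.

D₁ = D₀ × (1 + g) = $1.92 × 1.029 = $1.9757
Growing perpetuity: P = D₁ / (r − g) = $1.9757 / (0.106 − 0.029) = $25.66

$25.66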